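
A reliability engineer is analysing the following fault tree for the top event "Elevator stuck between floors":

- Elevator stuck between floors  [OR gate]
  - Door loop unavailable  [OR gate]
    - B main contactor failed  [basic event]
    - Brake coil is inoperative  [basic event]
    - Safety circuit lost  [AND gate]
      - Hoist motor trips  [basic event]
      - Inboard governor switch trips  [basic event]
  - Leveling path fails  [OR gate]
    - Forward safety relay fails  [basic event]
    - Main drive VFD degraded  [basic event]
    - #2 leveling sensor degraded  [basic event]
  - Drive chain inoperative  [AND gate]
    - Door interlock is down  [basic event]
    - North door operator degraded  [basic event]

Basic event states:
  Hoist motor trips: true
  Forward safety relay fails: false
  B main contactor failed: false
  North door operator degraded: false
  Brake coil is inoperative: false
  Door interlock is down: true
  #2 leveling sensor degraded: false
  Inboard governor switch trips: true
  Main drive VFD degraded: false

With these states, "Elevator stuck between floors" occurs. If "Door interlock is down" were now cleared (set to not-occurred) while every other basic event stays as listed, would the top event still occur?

Yes

Counterfactual: set "Door interlock is down" to not occurred.
Safety circuit lost [AND]: Hoist motor trips=occurs, Inboard governor switch trips=occurs → all inputs occur → occurs.
Door loop unavailable [OR]: B main contactor failed=not, Brake coil is inoperative=not, Safety circuit lost=occurs → at least one input occurs → occurs.
Leveling path fails [OR]: Forward safety relay fails=not, Main drive VFD degraded=not, #2 leveling sensor degraded=not → no input occurs → does not occur.
Drive chain inoperative [AND]: Door interlock is down=not, North door operator degraded=not → not all inputs occur → does not occur.
Elevator stuck between floors [OR]: Door loop unavailable=occurs, Leveling path fails=not, Drive chain inoperative=not → at least one input occurs → occurs.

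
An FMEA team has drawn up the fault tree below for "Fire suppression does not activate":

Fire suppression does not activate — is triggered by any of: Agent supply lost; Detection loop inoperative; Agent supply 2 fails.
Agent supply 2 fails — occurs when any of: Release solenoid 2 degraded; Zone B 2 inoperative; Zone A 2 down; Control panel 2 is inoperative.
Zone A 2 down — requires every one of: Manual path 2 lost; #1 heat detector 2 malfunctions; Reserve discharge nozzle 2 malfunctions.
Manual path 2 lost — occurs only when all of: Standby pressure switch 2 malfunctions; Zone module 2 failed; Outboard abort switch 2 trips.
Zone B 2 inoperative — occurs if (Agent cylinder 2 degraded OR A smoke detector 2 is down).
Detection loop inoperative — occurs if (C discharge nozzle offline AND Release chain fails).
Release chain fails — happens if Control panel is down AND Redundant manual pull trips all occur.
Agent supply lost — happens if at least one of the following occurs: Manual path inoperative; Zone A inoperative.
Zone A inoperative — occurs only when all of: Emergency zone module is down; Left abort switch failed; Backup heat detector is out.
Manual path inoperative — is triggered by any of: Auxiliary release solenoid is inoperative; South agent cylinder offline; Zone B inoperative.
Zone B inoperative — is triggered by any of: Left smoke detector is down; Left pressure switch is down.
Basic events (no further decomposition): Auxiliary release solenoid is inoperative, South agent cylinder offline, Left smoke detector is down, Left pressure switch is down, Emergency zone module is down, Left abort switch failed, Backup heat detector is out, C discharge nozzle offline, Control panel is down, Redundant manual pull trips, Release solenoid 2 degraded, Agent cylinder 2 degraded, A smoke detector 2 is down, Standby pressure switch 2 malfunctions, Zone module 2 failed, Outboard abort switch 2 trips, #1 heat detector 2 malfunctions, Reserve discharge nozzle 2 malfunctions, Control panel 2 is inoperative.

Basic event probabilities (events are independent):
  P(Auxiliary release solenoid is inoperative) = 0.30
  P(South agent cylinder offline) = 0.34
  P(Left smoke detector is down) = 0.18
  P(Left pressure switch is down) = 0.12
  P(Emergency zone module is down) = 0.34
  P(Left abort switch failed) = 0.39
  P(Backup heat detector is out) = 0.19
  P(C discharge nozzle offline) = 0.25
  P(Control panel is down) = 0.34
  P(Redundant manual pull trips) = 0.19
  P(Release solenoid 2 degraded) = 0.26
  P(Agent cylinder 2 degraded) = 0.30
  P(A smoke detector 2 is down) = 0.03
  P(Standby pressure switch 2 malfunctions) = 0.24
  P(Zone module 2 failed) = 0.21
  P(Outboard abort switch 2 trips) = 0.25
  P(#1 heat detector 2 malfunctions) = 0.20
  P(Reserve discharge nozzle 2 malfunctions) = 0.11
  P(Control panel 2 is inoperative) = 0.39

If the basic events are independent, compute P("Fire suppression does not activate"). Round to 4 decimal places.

P(Zone B inoperative) [OR] = 1 − (1−0.18) × (1−0.12) = 0.278400
P(Manual path inoperative) [OR] = 1 − (1−0.30) × (1−0.34) × (1−0.278400) = 0.666621
P(Zone A inoperative) [AND] = 0.34 × 0.39 × 0.19 = 0.025194
P(Agent supply lost) [OR] = 1 − (1−0.666621) × (1−0.025194) = 0.675020
P(Release chain fails) [AND] = 0.34 × 0.19 = 0.064600
P(Detection loop inoperative) [AND] = 0.25 × 0.064600 = 0.016150
P(Zone B 2 inoperative) [OR] = 1 − (1−0.30) × (1−0.03) = 0.321000
P(Manual path 2 lost) [AND] = 0.24 × 0.21 × 0.25 = 0.012600
P(Zone A 2 down) [AND] = 0.012600 × 0.20 × 0.11 = 0.000277
P(Agent supply 2 fails) [OR] = 1 − (1−0.26) × (1−0.321000) × (1−0.000277) × (1−0.39) = 0.693584
P(Fire suppression does not activate) [OR] = 1 − (1−0.675020) × (1−0.016150) × (1−0.693584) = 0.902029
Rounded to 4 decimal places: P(Fire suppression does not activate) ≈ 0.9020.

0.9020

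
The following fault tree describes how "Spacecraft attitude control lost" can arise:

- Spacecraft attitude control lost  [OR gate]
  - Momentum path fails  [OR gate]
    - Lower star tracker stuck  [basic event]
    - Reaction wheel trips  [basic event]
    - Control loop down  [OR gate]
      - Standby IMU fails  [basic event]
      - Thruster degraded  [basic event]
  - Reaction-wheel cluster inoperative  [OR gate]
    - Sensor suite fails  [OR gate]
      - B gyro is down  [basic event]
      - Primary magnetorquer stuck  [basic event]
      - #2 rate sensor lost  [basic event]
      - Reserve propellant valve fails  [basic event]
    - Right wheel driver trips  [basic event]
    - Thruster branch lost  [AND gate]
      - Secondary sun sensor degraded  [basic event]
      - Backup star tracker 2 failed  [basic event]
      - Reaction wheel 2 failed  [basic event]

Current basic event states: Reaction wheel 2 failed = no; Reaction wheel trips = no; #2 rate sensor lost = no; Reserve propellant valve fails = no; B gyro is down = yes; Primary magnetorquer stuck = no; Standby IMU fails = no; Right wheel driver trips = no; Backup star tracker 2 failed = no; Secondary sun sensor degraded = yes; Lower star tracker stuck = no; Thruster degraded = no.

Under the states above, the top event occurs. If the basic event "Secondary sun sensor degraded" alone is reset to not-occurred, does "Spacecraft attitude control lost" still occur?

Counterfactual: set "Secondary sun sensor degraded" to not occurred.
Control loop down [OR]: Standby IMU fails=not, Thruster degraded=not → no input occurs → does not occur.
Momentum path fails [OR]: Lower star tracker stuck=not, Reaction wheel trips=not, Control loop down=not → no input occurs → does not occur.
Sensor suite fails [OR]: B gyro is down=occurs, Primary magnetorquer stuck=not, #2 rate sensor lost=not, Reserve propellant valve fails=not → at least one input occurs → occurs.
Thruster branch lost [AND]: Secondary sun sensor degraded=not, Backup star tracker 2 failed=not, Reaction wheel 2 failed=not → not all inputs occur → does not occur.
Reaction-wheel cluster inoperative [OR]: Sensor suite fails=occurs, Right wheel driver trips=not, Thruster branch lost=not → at least one input occurs → occurs.
Spacecraft attitude control lost [OR]: Momentum path fails=not, Reaction-wheel cluster inoperative=occurs → at least one input occurs → occurs.

Yes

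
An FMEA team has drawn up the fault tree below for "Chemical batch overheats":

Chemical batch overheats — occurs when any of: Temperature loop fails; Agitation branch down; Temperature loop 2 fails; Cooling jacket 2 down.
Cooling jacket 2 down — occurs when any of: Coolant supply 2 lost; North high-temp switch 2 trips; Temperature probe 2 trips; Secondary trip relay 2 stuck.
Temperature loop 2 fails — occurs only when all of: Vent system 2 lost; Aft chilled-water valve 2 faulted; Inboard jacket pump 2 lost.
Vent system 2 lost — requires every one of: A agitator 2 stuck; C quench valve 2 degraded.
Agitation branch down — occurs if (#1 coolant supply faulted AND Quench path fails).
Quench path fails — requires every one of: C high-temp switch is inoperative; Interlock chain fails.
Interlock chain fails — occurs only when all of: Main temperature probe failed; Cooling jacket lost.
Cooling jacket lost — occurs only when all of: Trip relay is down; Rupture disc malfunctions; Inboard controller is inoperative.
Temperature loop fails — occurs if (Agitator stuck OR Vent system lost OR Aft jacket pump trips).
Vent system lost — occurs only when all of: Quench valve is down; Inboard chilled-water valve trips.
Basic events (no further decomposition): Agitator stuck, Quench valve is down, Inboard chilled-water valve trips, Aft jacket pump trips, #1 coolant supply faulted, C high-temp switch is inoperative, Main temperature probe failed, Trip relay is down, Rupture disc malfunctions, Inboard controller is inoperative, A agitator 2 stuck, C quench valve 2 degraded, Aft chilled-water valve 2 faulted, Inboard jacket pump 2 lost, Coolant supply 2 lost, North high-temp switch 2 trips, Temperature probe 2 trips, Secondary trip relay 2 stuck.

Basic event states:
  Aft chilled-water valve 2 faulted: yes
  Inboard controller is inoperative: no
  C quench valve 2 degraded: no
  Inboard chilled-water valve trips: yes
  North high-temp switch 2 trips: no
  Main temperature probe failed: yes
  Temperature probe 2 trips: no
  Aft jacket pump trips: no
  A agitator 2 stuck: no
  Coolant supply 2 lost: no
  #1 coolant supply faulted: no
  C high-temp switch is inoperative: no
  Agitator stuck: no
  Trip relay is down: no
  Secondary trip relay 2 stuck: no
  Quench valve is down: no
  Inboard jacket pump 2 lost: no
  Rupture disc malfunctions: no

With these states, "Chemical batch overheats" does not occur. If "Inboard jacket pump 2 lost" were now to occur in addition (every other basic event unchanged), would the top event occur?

Counterfactual: set "Inboard jacket pump 2 lost" to occurred.
Vent system lost [AND]: Quench valve is down=not, Inboard chilled-water valve trips=occurs → not all inputs occur → does not occur.
Temperature loop fails [OR]: Agitator stuck=not, Vent system lost=not, Aft jacket pump trips=not → no input occurs → does not occur.
Cooling jacket lost [AND]: Trip relay is down=not, Rupture disc malfunctions=not, Inboard controller is inoperative=not → not all inputs occur → does not occur.
Interlock chain fails [AND]: Main temperature probe failed=occurs, Cooling jacket lost=not → not all inputs occur → does not occur.
Quench path fails [AND]: C high-temp switch is inoperative=not, Interlock chain fails=not → not all inputs occur → does not occur.
Agitation branch down [AND]: #1 coolant supply faulted=not, Quench path fails=not → not all inputs occur → does not occur.
Vent system 2 lost [AND]: A agitator 2 stuck=not, C quench valve 2 degraded=not → not all inputs occur → does not occur.
Temperature loop 2 fails [AND]: Vent system 2 lost=not, Aft chilled-water valve 2 faulted=occurs, Inboard jacket pump 2 lost=occurs → not all inputs occur → does not occur.
Cooling jacket 2 down [OR]: Coolant supply 2 lost=not, North high-temp switch 2 trips=not, Temperature probe 2 trips=not, Secondary trip relay 2 stuck=not → no input occurs → does not occur.
Chemical batch overheats [OR]: Temperature loop fails=not, Agitation branch down=not, Temperature loop 2 fails=not, Cooling jacket 2 down=not → no input occurs → does not occur.

No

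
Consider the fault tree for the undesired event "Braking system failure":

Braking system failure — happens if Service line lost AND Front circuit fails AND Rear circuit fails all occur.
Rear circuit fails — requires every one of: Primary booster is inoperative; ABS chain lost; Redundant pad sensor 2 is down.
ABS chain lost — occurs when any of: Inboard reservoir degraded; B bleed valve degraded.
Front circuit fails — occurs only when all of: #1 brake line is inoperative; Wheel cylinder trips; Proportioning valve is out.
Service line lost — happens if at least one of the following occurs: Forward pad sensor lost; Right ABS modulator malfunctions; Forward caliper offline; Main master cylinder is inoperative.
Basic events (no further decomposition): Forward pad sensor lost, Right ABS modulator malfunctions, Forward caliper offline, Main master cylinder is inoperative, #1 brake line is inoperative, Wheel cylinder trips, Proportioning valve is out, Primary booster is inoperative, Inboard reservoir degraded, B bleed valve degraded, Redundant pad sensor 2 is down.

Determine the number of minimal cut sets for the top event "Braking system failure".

Service line lost [OR]: union of children's cut sets → 4 cut set(s).
Front circuit fails [AND]: one cut set from each child combined → 1 × 1 × 1 = 1 cut set(s).
ABS chain lost [OR]: union of children's cut sets → 2 cut set(s).
Rear circuit fails [AND]: one cut set from each child combined → 1 × 2 × 1 = 2 cut set(s).
Braking system failure [AND]: one cut set from each child combined → 4 × 1 × 2 = 8 cut set(s).
Minimal cut sets: {#1 brake line is inoperative, Forward pad sensor lost, Inboard reservoir degraded, Primary booster is inoperative, Proportioning valve is out, Redundant pad sensor 2 is down, Wheel cylinder trips}; {#1 brake line is inoperative, B bleed valve degraded, Forward pad sensor lost, Primary booster is inoperative, Proportioning valve is out, Redundant pad sensor 2 is down, Wheel cylinder trips}; {#1 brake line is inoperative, Inboard reservoir degraded, Primary booster is inoperative, Proportioning valve is out, Redundant pad sensor 2 is down, Right ABS modulator malfunctions, Wheel cylinder trips}; {#1 brake line is inoperative, B bleed valve degraded, Primary booster is inoperative, Proportioning valve is out, Redundant pad sensor 2 is down, Right ABS modulator malfunctions, Wheel cylinder trips}; {#1 brake line is inoperative, Forward caliper offline, Inboard reservoir degraded, Primary booster is inoperative, Proportioning valve is out, Redundant pad sensor 2 is down, Wheel cylinder trips}; {#1 brake line is inoperative, B bleed valve degraded, Forward caliper offline, Primary booster is inoperative, Proportioning valve is out, Redundant pad sensor 2 is down, Wheel cylinder trips}; {#1 brake line is inoperative, Inboard reservoir degraded, Main master cylinder is inoperative, Primary booster is inoperative, Proportioning valve is out, Redundant pad sensor 2 is down, Wheel cylinder trips}; {#1 brake line is inoperative, B bleed valve degraded, Main master cylinder is inoperative, Primary booster is inoperative, Proportioning valve is out, Redundant pad sensor 2 is down, Wheel cylinder trips}.

8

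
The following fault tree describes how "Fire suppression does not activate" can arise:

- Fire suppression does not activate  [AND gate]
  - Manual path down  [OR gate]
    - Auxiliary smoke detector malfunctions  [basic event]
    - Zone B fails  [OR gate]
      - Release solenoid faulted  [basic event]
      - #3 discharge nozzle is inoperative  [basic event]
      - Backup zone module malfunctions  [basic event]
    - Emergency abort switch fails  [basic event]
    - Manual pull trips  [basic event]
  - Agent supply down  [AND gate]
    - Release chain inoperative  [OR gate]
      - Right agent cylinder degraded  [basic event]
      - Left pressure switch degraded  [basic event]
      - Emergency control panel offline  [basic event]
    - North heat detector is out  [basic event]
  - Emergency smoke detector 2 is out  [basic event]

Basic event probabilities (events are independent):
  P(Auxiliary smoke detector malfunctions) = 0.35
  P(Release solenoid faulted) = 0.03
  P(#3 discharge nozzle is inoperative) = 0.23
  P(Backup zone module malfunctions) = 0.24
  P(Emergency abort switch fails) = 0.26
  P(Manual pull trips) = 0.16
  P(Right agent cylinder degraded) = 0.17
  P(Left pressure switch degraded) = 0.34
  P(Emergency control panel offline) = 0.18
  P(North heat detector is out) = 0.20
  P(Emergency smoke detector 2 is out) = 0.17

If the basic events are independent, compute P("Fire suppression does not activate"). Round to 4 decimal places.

0.0144

P(Zone B fails) [OR] = 1 − (1−0.03) × (1−0.23) × (1−0.24) = 0.432356
P(Manual path down) [OR] = 1 − (1−0.35) × (1−0.432356) × (1−0.26) × (1−0.16) = 0.770649
P(Release chain inoperative) [OR] = 1 − (1−0.17) × (1−0.34) × (1−0.18) = 0.550804
P(Agent supply down) [AND] = 0.550804 × 0.20 = 0.110161
P(Fire suppression does not activate) [AND] = 0.770649 × 0.110161 × 0.17 = 0.014432
Rounded to 4 decimal places: P(Fire suppression does not activate) ≈ 0.0144.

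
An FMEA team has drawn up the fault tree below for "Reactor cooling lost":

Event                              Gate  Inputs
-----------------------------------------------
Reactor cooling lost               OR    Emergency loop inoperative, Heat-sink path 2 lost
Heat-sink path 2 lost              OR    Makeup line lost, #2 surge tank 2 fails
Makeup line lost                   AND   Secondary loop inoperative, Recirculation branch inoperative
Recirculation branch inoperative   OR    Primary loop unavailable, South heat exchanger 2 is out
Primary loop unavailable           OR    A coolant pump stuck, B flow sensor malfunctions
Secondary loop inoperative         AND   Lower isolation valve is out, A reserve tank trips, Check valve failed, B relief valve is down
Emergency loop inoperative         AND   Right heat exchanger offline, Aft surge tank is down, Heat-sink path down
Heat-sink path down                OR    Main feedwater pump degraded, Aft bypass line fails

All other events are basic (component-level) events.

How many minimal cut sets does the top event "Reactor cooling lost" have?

6

Heat-sink path down [OR]: union of children's cut sets → 2 cut set(s).
Emergency loop inoperative [AND]: one cut set from each child combined → 1 × 1 × 2 = 2 cut set(s).
Secondary loop inoperative [AND]: one cut set from each child combined → 1 × 1 × 1 × 1 = 1 cut set(s).
Primary loop unavailable [OR]: union of children's cut sets → 2 cut set(s).
Recirculation branch inoperative [OR]: union of children's cut sets → 3 cut set(s).
Makeup line lost [AND]: one cut set from each child combined → 1 × 3 = 3 cut set(s).
Heat-sink path 2 lost [OR]: union of children's cut sets → 4 cut set(s).
Reactor cooling lost [OR]: union of children's cut sets → 6 cut set(s).
Minimal cut sets: {Aft surge tank is down, Main feedwater pump degraded, Right heat exchanger offline}; {Aft bypass line fails, Aft surge tank is down, Right heat exchanger offline}; {A coolant pump stuck, A reserve tank trips, B relief valve is down, Check valve failed, Lower isolation valve is out}; {A reserve tank trips, B flow sensor malfunctions, B relief valve is down, Check valve failed, Lower isolation valve is out}; {A reserve tank trips, B relief valve is down, Check valve failed, Lower isolation valve is out, South heat exchanger 2 is out}; {#2 surge tank 2 fails}.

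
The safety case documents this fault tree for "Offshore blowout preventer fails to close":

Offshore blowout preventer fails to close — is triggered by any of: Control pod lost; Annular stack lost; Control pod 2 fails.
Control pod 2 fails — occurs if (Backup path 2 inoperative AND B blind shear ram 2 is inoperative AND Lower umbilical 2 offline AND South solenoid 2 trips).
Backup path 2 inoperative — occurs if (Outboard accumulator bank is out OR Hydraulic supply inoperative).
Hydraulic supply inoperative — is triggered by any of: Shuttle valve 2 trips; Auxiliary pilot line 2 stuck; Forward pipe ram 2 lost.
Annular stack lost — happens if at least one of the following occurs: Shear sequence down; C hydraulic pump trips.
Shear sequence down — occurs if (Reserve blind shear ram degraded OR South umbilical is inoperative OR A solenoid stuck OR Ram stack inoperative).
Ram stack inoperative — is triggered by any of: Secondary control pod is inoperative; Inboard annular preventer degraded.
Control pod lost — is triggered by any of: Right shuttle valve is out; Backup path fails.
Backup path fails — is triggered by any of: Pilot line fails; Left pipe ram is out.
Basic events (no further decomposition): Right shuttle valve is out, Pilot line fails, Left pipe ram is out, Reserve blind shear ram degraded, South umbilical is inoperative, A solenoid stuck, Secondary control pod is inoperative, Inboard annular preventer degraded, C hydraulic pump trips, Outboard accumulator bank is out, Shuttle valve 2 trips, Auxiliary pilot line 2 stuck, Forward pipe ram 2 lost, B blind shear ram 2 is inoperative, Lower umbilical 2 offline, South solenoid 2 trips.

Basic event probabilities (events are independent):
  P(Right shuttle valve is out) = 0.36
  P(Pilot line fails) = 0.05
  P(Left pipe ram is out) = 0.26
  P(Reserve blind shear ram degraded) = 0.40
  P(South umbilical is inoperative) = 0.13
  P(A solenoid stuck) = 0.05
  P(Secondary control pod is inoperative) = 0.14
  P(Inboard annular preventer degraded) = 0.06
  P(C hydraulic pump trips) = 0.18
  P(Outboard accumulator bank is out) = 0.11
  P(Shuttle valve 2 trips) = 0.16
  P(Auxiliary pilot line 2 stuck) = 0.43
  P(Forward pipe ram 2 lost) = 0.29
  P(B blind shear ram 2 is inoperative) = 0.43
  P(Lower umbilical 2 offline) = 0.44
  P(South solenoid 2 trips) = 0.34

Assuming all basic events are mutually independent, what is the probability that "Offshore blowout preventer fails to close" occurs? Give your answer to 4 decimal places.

0.8587

P(Backup path fails) [OR] = 1 − (1−0.05) × (1−0.26) = 0.297000
P(Control pod lost) [OR] = 1 − (1−0.36) × (1−0.297000) = 0.550080
P(Ram stack inoperative) [OR] = 1 − (1−0.14) × (1−0.06) = 0.191600
P(Shear sequence down) [OR] = 1 − (1−0.40) × (1−0.13) × (1−0.05) × (1−0.191600) = 0.599114
P(Annular stack lost) [OR] = 1 − (1−0.599114) × (1−0.18) = 0.671273
P(Hydraulic supply inoperative) [OR] = 1 − (1−0.16) × (1−0.43) × (1−0.29) = 0.660052
P(Backup path 2 inoperative) [OR] = 1 − (1−0.11) × (1−0.660052) = 0.697446
P(Control pod 2 fails) [AND] = 0.697446 × 0.43 × 0.44 × 0.34 = 0.044865
P(Offshore blowout preventer fails to close) [OR] = 1 − (1−0.550080) × (1−0.671273) × (1−0.044865) = 0.858735
Rounded to 4 decimal places: P(Offshore blowout preventer fails to close) ≈ 0.8587.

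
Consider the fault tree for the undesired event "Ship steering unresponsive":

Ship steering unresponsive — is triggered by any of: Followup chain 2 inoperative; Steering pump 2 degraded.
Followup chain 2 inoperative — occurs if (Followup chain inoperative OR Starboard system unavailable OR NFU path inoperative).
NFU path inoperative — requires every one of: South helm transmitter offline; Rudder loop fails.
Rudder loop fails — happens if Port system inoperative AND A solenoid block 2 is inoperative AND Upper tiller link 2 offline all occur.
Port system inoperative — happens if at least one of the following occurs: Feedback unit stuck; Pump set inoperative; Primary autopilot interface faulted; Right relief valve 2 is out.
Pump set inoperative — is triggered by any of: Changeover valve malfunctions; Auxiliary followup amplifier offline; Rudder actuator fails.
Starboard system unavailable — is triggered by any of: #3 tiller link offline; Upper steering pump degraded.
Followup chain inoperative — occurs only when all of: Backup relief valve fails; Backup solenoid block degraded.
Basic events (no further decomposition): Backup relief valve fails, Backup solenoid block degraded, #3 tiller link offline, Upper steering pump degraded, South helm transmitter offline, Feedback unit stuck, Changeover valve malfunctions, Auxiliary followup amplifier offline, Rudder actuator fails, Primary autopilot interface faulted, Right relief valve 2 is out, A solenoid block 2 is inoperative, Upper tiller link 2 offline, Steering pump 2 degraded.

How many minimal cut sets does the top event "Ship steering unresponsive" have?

10

Followup chain inoperative [AND]: one cut set from each child combined → 1 × 1 = 1 cut set(s).
Starboard system unavailable [OR]: union of children's cut sets → 2 cut set(s).
Pump set inoperative [OR]: union of children's cut sets → 3 cut set(s).
Port system inoperative [OR]: union of children's cut sets → 6 cut set(s).
Rudder loop fails [AND]: one cut set from each child combined → 6 × 1 × 1 = 6 cut set(s).
NFU path inoperative [AND]: one cut set from each child combined → 1 × 6 = 6 cut set(s).
Followup chain 2 inoperative [OR]: union of children's cut sets → 9 cut set(s).
Ship steering unresponsive [OR]: union of children's cut sets → 10 cut set(s).
Minimal cut sets: {Backup relief valve fails, Backup solenoid block degraded}; {#3 tiller link offline}; {Upper steering pump degraded}; {A solenoid block 2 is inoperative, Feedback unit stuck, South helm transmitter offline, Upper tiller link 2 offline}; {A solenoid block 2 is inoperative, Changeover valve malfunctions, South helm transmitter offline, Upper tiller link 2 offline}; {A solenoid block 2 is inoperative, Auxiliary followup amplifier offline, South helm transmitter offline, Upper tiller link 2 offline}; {A solenoid block 2 is inoperative, Rudder actuator fails, South helm transmitter offline, Upper tiller link 2 offline}; {A solenoid block 2 is inoperative, Primary autopilot interface faulted, South helm transmitter offline, Upper tiller link 2 offline}; {A solenoid block 2 is inoperative, Right relief valve 2 is out, South helm transmitter offline, Upper tiller link 2 offline}; {Steering pump 2 degraded}.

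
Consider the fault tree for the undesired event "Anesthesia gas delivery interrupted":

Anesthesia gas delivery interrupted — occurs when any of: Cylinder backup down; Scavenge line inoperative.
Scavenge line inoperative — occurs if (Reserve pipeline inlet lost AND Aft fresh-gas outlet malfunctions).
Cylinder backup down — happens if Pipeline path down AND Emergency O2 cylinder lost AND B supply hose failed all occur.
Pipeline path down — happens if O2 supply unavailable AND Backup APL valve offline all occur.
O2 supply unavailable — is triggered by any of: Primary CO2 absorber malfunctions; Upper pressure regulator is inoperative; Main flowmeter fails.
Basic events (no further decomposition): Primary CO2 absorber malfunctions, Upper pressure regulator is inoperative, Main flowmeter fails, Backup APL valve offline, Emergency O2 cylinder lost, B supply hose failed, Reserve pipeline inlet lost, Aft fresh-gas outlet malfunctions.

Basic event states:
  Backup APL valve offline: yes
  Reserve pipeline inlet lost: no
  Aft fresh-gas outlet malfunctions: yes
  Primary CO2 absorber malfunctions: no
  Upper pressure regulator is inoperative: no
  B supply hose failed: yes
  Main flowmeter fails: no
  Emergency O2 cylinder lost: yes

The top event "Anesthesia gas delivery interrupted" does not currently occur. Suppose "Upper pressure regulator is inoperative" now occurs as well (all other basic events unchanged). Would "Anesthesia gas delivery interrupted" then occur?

Counterfactual: set "Upper pressure regulator is inoperative" to occurred.
O2 supply unavailable [OR]: Primary CO2 absorber malfunctions=not, Upper pressure regulator is inoperative=occurs, Main flowmeter fails=not → at least one input occurs → occurs.
Pipeline path down [AND]: O2 supply unavailable=occurs, Backup APL valve offline=occurs → all inputs occur → occurs.
Cylinder backup down [AND]: Pipeline path down=occurs, Emergency O2 cylinder lost=occurs, B supply hose failed=occurs → all inputs occur → occurs.
Scavenge line inoperative [AND]: Reserve pipeline inlet lost=not, Aft fresh-gas outlet malfunctions=occurs → not all inputs occur → does not occur.
Anesthesia gas delivery interrupted [OR]: Cylinder backup down=occurs, Scavenge line inoperative=not → at least one input occurs → occurs.

Yes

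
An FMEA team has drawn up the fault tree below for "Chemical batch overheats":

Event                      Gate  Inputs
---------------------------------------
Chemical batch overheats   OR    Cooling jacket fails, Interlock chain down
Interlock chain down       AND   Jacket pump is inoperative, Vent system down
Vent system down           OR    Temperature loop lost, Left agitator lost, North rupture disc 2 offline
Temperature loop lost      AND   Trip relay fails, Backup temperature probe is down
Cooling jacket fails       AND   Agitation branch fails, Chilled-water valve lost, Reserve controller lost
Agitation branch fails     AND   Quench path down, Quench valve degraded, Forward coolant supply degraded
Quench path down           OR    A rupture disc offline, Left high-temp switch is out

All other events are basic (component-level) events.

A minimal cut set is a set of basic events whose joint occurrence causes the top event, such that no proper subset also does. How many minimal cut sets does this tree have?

5

Quench path down [OR]: union of children's cut sets → 2 cut set(s).
Agitation branch fails [AND]: one cut set from each child combined → 2 × 1 × 1 = 2 cut set(s).
Cooling jacket fails [AND]: one cut set from each child combined → 2 × 1 × 1 = 2 cut set(s).
Temperature loop lost [AND]: one cut set from each child combined → 1 × 1 = 1 cut set(s).
Vent system down [OR]: union of children's cut sets → 3 cut set(s).
Interlock chain down [AND]: one cut set from each child combined → 1 × 3 = 3 cut set(s).
Chemical batch overheats [OR]: union of children's cut sets → 5 cut set(s).
Minimal cut sets: {A rupture disc offline, Chilled-water valve lost, Forward coolant supply degraded, Quench valve degraded, Reserve controller lost}; {Chilled-water valve lost, Forward coolant supply degraded, Left high-temp switch is out, Quench valve degraded, Reserve controller lost}; {Backup temperature probe is down, Jacket pump is inoperative, Trip relay fails}; {Jacket pump is inoperative, Left agitator lost}; {Jacket pump is inoperative, North rupture disc 2 offline}.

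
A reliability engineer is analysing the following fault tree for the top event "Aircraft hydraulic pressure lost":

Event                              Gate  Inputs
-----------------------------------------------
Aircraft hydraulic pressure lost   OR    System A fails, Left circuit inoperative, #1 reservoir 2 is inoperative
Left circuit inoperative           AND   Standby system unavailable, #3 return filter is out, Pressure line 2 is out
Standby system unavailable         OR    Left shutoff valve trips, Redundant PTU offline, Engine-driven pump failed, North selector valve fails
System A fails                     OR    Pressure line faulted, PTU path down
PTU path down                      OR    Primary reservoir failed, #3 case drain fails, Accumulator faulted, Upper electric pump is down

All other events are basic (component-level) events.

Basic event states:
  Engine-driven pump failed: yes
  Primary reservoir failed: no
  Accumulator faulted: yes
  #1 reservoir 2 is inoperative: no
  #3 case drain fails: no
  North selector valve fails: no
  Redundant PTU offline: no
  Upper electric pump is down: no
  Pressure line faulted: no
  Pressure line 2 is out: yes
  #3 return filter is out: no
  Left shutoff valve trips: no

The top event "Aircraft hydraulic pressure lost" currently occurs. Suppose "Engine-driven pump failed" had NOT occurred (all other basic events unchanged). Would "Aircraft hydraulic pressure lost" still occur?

Counterfactual: set "Engine-driven pump failed" to not occurred.
PTU path down [OR]: Primary reservoir failed=not, #3 case drain fails=not, Accumulator faulted=occurs, Upper electric pump is down=not → at least one input occurs → occurs.
System A fails [OR]: Pressure line faulted=not, PTU path down=occurs → at least one input occurs → occurs.
Standby system unavailable [OR]: Left shutoff valve trips=not, Redundant PTU offline=not, Engine-driven pump failed=not, North selector valve fails=not → no input occurs → does not occur.
Left circuit inoperative [AND]: Standby system unavailable=not, #3 return filter is out=not, Pressure line 2 is out=occurs → not all inputs occur → does not occur.
Aircraft hydraulic pressure lost [OR]: System A fails=occurs, Left circuit inoperative=not, #1 reservoir 2 is inoperative=not → at least one input occurs → occurs.

Yes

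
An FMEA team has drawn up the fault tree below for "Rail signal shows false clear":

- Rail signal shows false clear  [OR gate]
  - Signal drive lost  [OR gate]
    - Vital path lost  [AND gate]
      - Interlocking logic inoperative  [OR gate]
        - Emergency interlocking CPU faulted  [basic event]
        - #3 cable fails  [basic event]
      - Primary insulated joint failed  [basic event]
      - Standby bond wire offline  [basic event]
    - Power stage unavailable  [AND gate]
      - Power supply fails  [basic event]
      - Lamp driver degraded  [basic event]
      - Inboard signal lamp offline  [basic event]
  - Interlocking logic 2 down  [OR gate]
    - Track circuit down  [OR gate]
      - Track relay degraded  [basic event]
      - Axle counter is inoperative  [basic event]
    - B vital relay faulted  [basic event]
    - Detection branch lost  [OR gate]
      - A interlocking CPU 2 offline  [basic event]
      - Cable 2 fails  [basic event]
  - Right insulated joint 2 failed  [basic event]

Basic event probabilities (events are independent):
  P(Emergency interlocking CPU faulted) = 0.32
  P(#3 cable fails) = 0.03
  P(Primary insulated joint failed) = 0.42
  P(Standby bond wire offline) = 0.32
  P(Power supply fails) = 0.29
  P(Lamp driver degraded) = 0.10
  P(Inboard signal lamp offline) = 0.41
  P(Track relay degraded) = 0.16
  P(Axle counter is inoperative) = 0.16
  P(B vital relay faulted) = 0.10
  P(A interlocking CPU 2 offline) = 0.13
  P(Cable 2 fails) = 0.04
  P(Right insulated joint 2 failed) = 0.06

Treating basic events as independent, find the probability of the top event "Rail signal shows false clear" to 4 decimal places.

P(Interlocking logic inoperative) [OR] = 1 − (1−0.32) × (1−0.03) = 0.340400
P(Vital path lost) [AND] = 0.340400 × 0.42 × 0.32 = 0.045750
P(Power stage unavailable) [AND] = 0.29 × 0.10 × 0.41 = 0.011890
P(Signal drive lost) [OR] = 1 − (1−0.045750) × (1−0.011890) = 0.057096
P(Track circuit down) [OR] = 1 − (1−0.16) × (1−0.16) = 0.294400
P(Detection branch lost) [OR] = 1 − (1−0.13) × (1−0.04) = 0.164800
P(Interlocking logic 2 down) [OR] = 1 − (1−0.294400) × (1−0.10) × (1−0.164800) = 0.469615
P(Rail signal shows false clear) [OR] = 1 − (1−0.057096) × (1−0.469615) × (1−0.06) = 0.529904
Rounded to 4 decimal places: P(Rail signal shows false clear) ≈ 0.5299.

0.5299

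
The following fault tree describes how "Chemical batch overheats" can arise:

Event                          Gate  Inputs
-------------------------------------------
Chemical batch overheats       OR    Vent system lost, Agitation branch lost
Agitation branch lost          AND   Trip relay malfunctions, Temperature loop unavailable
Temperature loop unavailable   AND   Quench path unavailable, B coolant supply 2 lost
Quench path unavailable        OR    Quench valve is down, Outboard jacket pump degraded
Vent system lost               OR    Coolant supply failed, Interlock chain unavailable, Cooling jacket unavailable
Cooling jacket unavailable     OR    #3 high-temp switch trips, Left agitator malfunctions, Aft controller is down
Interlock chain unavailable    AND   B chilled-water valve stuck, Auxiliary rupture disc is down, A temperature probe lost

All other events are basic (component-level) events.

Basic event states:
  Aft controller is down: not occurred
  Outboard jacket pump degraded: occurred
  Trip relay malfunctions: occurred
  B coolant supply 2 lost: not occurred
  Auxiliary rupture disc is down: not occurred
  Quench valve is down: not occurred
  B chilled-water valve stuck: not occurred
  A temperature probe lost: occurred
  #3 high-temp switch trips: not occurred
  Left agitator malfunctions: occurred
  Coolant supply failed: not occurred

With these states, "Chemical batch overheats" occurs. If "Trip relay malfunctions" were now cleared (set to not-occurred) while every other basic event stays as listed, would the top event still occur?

Counterfactual: set "Trip relay malfunctions" to not occurred.
Interlock chain unavailable [AND]: B chilled-water valve stuck=not, Auxiliary rupture disc is down=not, A temperature probe lost=occurs → not all inputs occur → does not occur.
Cooling jacket unavailable [OR]: #3 high-temp switch trips=not, Left agitator malfunctions=occurs, Aft controller is down=not → at least one input occurs → occurs.
Vent system lost [OR]: Coolant supply failed=not, Interlock chain unavailable=not, Cooling jacket unavailable=occurs → at least one input occurs → occurs.
Quench path unavailable [OR]: Quench valve is down=not, Outboard jacket pump degraded=occurs → at least one input occurs → occurs.
Temperature loop unavailable [AND]: Quench path unavailable=occurs, B coolant supply 2 lost=not → not all inputs occur → does not occur.
Agitation branch lost [AND]: Trip relay malfunctions=not, Temperature loop unavailable=not → not all inputs occur → does not occur.
Chemical batch overheats [OR]: Vent system lost=occurs, Agitation branch lost=not → at least one input occurs → occurs.

Yes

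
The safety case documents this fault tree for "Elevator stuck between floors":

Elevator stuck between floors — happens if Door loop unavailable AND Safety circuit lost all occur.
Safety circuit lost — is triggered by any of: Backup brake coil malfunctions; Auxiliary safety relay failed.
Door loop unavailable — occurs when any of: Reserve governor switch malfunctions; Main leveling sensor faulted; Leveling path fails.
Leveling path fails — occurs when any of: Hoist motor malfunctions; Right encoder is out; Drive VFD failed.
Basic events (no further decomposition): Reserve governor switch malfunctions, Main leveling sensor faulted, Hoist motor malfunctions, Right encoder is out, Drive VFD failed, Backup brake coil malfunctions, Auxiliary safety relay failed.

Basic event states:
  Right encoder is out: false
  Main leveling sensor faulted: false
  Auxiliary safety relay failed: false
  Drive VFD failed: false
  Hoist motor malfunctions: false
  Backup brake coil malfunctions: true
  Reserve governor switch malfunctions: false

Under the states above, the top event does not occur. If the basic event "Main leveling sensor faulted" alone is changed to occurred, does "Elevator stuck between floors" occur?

Yes

Counterfactual: set "Main leveling sensor faulted" to occurred.
Leveling path fails [OR]: Hoist motor malfunctions=not, Right encoder is out=not, Drive VFD failed=not → no input occurs → does not occur.
Door loop unavailable [OR]: Reserve governor switch malfunctions=not, Main leveling sensor faulted=occurs, Leveling path fails=not → at least one input occurs → occurs.
Safety circuit lost [OR]: Backup brake coil malfunctions=occurs, Auxiliary safety relay failed=not → at least one input occurs → occurs.
Elevator stuck between floors [AND]: Door loop unavailable=occurs, Safety circuit lost=occurs → all inputs occur → occurs.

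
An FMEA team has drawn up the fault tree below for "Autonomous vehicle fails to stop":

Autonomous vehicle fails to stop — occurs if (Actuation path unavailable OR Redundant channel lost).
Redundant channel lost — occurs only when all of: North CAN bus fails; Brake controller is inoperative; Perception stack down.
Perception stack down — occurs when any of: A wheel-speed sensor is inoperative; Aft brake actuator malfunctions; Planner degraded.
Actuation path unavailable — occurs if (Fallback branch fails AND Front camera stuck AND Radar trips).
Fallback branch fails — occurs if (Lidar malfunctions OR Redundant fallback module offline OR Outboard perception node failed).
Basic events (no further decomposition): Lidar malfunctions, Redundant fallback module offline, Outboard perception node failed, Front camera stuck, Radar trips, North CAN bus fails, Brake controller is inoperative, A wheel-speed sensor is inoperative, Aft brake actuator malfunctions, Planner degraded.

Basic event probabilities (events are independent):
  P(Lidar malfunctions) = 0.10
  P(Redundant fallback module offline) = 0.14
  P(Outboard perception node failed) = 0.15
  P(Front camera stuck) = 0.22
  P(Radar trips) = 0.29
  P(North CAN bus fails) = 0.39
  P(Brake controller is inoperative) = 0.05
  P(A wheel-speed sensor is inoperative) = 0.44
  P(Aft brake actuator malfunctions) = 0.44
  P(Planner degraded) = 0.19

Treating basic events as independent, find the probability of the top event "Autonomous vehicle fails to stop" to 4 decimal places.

P(Fallback branch fails) [OR] = 1 − (1−0.10) × (1−0.14) × (1−0.15) = 0.342100
P(Actuation path unavailable) [AND] = 0.342100 × 0.22 × 0.29 = 0.021826
P(Perception stack down) [OR] = 1 − (1−0.44) × (1−0.44) × (1−0.19) = 0.745984
P(Redundant channel lost) [AND] = 0.39 × 0.05 × 0.745984 = 0.014547
P(Autonomous vehicle fails to stop) [OR] = 1 − (1−0.021826) × (1−0.014547) = 0.036055
Rounded to 4 decimal places: P(Autonomous vehicle fails to stop) ≈ 0.0361.

0.0361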